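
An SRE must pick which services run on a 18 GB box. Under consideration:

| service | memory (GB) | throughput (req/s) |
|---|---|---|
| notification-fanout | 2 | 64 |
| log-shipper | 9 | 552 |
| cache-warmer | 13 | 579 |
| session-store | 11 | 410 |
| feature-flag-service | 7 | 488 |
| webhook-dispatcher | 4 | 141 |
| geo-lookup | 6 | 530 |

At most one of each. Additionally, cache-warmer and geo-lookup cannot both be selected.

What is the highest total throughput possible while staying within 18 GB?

1159

Taking feature-flag-service + webhook-dispatcher + geo-lookup: 17 GB used, 1159 in throughput.
The spare 1 GB is too small for any remaining service, and no feasible exchange beats 1159.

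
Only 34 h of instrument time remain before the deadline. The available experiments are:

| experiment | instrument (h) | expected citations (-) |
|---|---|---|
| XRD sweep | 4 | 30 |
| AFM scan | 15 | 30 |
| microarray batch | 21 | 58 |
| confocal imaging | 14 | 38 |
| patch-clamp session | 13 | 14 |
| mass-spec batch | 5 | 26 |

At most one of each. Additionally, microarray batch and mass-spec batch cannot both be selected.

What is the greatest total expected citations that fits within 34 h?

98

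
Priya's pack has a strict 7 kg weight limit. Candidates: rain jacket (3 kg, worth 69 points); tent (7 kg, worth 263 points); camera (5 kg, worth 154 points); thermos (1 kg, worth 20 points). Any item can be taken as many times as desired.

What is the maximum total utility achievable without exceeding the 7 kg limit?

263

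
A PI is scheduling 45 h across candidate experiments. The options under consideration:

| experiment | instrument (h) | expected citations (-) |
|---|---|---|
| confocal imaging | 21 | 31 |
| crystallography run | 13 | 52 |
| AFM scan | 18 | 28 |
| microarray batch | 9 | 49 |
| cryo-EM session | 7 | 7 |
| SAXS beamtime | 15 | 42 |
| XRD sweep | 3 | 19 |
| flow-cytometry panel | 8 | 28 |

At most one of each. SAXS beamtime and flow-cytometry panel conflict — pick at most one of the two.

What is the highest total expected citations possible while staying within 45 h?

162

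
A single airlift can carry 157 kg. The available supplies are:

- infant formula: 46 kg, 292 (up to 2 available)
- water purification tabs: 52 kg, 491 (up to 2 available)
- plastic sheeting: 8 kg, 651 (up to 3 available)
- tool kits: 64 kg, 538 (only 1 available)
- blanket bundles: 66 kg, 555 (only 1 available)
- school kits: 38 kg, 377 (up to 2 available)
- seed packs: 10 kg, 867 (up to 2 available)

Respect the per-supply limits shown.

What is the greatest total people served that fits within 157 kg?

4669

Density check — seed packs 86.70, plastic sheeting 81.38, school kits 9.92 are the best per kg.
Taking the top-ratio supplies first gives 3×plastic sheeting + 2×school kits + 2×seed packs for 4441 (120 kg).
The 76 kg tied up in 2×school kits is better spent on 2×water purification tabs — total rises to 4669 (148 kg).
The spare 9 kg is too small for any remaining supply, and no exchange beats 4669.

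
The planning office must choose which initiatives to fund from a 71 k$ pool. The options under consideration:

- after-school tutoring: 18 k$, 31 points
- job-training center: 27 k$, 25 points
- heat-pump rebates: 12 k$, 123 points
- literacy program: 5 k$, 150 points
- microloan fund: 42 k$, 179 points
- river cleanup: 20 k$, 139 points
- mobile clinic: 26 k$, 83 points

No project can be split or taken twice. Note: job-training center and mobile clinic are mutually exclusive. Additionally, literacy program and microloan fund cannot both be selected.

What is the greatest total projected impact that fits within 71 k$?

495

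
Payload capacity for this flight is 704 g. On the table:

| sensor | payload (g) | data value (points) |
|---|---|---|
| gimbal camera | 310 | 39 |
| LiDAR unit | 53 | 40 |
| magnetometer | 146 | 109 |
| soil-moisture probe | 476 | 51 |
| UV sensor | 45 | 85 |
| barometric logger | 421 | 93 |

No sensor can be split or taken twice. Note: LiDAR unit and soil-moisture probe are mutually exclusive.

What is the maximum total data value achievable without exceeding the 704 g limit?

Taking LiDAR unit + magnetometer + UV sensor + barometric logger: 665 g used, 327 in data value.
Next best is magnetometer + UV sensor + barometric logger at 287 (612 g) — short by 40.

327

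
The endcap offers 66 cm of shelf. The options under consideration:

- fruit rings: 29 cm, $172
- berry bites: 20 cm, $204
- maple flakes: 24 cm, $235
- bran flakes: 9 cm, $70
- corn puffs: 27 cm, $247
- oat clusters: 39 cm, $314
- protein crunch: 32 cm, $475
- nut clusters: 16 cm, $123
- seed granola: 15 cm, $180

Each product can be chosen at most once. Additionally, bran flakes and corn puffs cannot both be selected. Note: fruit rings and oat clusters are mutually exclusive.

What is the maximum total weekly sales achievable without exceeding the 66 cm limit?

780

Greedy by ratio would take bran flakes + protein crunch + seed granola: 56 cm used, total 725.
Dropping seed granola frees 15 cm; slotting in maple flakes (24 cm) lifts the total to 780 at 65 cm.
The closest alternative, protein crunch + nut clusters + seed granola, reaches only 778.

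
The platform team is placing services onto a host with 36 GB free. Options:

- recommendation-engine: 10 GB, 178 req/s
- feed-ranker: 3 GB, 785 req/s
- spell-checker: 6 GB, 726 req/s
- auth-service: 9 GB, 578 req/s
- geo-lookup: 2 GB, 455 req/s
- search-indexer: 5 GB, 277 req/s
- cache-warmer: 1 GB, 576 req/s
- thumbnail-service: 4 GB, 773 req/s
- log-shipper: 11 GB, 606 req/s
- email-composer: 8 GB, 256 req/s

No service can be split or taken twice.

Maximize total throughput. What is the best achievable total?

A density-first pass picks feed-ranker + spell-checker + auth-service + geo-lookup + search-indexer + cache-warmer + thumbnail-service — 4170 at 30 GB.
Dropping search-indexer frees 5 GB; slotting in log-shipper (11 GB) lifts the total to 4499 at 36 GB.
Nothing else within 36 GB beats 4499.

4499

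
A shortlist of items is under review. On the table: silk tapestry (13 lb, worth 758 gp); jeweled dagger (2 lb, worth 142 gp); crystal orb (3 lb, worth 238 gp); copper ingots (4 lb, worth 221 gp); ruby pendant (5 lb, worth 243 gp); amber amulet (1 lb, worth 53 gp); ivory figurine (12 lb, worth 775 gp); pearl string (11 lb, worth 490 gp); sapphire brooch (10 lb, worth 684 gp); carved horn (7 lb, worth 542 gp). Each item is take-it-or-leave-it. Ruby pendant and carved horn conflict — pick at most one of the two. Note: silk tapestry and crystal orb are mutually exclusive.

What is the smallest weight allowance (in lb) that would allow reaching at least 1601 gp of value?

22

Need the lightest bundle worth ≥ 1601.
jeweled dagger + crystal orb + sapphire brooch + carved horn: 1606 value at 22 lb.
Below 22 lb the best achievable stays under 1601.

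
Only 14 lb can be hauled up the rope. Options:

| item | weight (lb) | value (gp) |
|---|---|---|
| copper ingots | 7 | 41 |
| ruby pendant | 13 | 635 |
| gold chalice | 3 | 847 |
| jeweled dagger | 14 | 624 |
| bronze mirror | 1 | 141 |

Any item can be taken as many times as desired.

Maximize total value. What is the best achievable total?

3670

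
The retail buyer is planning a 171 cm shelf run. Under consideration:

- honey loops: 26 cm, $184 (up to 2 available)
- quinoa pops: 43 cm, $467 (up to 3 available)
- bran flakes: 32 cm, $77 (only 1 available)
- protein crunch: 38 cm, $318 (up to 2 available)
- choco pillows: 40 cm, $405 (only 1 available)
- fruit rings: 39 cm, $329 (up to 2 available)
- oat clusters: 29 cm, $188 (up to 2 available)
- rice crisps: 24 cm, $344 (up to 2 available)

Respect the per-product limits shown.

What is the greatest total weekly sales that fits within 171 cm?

1889

Taking the top-ratio products first gives honey loops + 2×quinoa pops + 2×rice crisps for 1806 (160 cm).
Replace honey loops and quinoa pops with choco pillows + fruit rings: the trade gains 83 net, giving 1889 at 170 cm.
The spare 1 cm is too small for any remaining product, and no exchange beats 1889.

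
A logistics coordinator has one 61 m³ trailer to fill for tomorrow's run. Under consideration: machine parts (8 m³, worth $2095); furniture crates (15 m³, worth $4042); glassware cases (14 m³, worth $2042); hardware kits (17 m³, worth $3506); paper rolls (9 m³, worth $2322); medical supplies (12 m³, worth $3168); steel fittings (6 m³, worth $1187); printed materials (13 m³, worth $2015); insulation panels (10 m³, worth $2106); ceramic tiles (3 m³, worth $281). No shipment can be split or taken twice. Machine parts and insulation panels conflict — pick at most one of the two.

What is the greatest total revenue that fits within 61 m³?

15133

Taking machine parts + furniture crates + hardware kits + paper rolls + medical supplies: 61 m³ used, 15133 in revenue.
An exhaustive check of the 1024 subsets confirms 15133.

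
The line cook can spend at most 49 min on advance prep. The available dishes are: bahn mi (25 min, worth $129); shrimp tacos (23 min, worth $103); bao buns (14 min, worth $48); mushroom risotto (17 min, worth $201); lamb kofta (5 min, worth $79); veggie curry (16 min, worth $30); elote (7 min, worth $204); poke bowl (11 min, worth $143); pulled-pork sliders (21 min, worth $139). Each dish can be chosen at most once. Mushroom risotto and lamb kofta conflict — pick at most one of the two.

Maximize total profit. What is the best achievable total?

596

Taking bao buns + mushroom risotto + elote + poke bowl: 49 min used, 596 in profit.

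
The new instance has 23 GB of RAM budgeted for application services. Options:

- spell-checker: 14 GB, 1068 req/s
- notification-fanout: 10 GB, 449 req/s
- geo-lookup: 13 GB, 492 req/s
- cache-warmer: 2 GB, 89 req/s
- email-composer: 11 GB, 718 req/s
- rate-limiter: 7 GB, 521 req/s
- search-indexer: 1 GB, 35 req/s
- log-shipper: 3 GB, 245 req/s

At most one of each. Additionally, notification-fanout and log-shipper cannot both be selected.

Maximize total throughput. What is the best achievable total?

The ratio heuristic lands on spell-checker + cache-warmer + search-indexer + log-shipper (1437) but leaves 3 GB idle.
Dropping search-indexer and log-shipper frees 4 GB; slotting in rate-limiter (7 GB) lifts the total to 1678 at 23 GB.

1678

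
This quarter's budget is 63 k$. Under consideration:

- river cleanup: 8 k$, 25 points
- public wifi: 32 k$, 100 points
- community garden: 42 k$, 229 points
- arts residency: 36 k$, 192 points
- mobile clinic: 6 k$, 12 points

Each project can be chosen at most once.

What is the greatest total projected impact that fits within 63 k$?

266

River cleanup + community garden + mobile clinic uses 56 of the 63 k$ and totals 266.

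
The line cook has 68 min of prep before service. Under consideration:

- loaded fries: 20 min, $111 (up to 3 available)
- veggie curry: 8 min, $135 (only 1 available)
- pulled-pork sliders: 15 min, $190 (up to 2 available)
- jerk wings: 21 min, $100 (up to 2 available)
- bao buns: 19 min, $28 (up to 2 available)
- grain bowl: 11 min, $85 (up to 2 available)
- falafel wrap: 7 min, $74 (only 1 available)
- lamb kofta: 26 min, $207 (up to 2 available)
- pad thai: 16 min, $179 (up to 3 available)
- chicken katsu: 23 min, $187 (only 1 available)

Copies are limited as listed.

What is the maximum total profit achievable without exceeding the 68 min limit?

The ratio heuristic lands on veggie curry + 2×pulled-pork sliders + falafel wrap + pad thai (768) but leaves 7 min idle.
Dropping falafel wrap frees 7 min; slotting in grain bowl (11 min) lifts the total to 779 at 65 min.
The spare 3 min is too small for any remaining dish, and no exchange beats 779.

779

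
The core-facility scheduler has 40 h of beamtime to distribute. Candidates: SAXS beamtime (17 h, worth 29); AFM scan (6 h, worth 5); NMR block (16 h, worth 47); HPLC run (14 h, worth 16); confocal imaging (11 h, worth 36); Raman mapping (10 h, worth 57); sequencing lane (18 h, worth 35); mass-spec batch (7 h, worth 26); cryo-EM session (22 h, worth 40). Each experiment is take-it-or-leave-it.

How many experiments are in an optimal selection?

Best achievable expected citations is 140.
For example NMR block + confocal imaging + Raman mapping achieves it, using 37 h.
All optima have 3 experiments.

3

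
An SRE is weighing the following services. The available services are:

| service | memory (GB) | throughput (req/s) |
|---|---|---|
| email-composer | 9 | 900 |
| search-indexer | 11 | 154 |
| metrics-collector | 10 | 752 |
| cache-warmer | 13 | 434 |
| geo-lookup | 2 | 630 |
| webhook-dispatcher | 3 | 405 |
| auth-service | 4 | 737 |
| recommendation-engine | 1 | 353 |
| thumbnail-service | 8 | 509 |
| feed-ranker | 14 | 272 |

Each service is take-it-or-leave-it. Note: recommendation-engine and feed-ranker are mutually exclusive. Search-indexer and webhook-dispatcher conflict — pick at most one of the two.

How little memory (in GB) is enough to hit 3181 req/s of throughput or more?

26

Look for the lowest-memory combination reaching 3181.
Taking email-composer + metrics-collector + geo-lookup + auth-service + recommendation-engine gives 3372 (≥ 3181) for 26 GB.
Below 26 GB the best achievable stays under 3181.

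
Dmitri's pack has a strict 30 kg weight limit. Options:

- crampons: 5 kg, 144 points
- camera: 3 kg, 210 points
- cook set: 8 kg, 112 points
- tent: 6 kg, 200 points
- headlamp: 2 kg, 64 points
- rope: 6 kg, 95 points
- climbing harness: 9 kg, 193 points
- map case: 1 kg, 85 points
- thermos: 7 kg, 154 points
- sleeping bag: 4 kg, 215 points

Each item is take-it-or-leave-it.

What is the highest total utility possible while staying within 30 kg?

1111

By utility per kg: map case 85.00, camera 70.00, sleeping bag 53.75, tent 33.33 lead.
Filling by ratio: crampons + camera + tent + headlamp + map case + thermos + sleeping bag for 1072, with 2 kg left unused.
Dropping thermos frees 7 kg; slotting in climbing harness (9 kg) lifts the total to 1111 at 30 kg.
Every other selection either busts 30 kg or fails to beat 1111.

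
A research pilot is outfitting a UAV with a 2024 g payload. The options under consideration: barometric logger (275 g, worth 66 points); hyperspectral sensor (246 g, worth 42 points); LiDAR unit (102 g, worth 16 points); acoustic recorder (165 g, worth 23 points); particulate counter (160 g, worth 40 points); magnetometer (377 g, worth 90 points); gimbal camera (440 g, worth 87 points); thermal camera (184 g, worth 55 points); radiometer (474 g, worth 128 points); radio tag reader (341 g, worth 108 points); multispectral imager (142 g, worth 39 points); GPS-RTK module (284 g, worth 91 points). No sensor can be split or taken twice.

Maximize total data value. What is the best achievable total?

551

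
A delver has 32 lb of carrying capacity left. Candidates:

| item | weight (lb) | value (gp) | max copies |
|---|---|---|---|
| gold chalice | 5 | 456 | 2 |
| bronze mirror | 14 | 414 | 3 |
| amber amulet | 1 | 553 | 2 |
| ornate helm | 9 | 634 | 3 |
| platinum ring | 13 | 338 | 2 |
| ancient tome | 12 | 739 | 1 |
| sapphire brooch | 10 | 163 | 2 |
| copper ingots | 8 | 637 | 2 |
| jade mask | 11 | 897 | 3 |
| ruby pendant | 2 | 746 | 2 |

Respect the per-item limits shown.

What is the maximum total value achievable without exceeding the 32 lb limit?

4784

Ranking by ratio (value/lb): amber amulet 553.00, ruby pendant 373.00, gold chalice 91.20.
The ratio heuristic lands on 2×gold chalice + 2×amber amulet + jade mask + 2×ruby pendant (4407) but leaves 5 lb idle.
Replace jade mask with 2×copper ingots: the trade gains 377 net, giving 4784 at 32 lb.
Every other selection either busts 32 lb or exceeds an availability limit or fails to beat 4784.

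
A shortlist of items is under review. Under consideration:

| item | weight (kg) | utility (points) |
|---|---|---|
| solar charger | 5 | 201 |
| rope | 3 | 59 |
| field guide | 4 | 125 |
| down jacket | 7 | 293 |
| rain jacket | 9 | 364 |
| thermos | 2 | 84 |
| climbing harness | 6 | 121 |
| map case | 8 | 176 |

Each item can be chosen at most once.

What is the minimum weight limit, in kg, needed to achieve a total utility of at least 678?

18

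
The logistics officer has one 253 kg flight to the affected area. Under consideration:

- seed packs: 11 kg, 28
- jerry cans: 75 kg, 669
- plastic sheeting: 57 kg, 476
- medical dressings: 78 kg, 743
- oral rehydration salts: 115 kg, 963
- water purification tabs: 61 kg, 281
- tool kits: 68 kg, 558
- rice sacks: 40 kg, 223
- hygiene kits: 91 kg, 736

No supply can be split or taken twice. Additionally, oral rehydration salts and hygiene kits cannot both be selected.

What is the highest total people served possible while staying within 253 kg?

2182

Ranking by ratio (people served/kg): medical dressings 9.53, jerry cans 8.92, oral rehydration salts 8.37.
Taking the top-ratio supplies first gives jerry cans + plastic sheeting + medical dressings + rice sacks for 2111 (250 kg).
The 115 kg tied up in jerry cans and rice sacks is better spent on oral rehydration salts — total rises to 2182 (250 kg).
An exhaustive check of the 512 subsets confirms 2182.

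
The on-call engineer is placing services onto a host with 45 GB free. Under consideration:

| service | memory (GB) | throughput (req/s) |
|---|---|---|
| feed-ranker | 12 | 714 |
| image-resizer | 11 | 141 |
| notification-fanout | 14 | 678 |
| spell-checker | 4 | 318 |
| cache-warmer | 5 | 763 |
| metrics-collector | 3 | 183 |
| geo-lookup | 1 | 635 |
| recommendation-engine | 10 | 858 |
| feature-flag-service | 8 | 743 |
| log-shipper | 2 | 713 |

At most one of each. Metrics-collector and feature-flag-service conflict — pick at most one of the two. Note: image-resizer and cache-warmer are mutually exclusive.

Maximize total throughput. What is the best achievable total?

Feed-ranker + spell-checker + cache-warmer + geo-lookup + recommendation-engine + feature-flag-service + log-shipper uses 42 of the 45 GB and totals 4744.
Next best is notification-fanout + spell-checker + cache-warmer + geo-lookup + recommendation-engine + feature-flag-service + log-shipper at 4708 (44 GB) — short by 36.

4744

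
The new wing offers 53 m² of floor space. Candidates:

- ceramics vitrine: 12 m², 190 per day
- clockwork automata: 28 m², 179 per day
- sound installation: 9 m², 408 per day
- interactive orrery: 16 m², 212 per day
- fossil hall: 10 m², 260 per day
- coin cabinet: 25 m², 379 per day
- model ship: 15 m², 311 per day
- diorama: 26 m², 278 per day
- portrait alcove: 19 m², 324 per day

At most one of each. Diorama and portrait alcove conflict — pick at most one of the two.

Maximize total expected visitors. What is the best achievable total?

1303

By expected visitors per m²: sound installation 45.33, fossil hall 26.00, model ship 20.73, portrait alcove 17.05 lead.
The ratio ordering already packs tightly: sound installation + fossil hall + model ship + portrait alcove, 53 m², 1303.
Every other selection either busts 53 m² or breaks a pairing rule or fails to beat 1303.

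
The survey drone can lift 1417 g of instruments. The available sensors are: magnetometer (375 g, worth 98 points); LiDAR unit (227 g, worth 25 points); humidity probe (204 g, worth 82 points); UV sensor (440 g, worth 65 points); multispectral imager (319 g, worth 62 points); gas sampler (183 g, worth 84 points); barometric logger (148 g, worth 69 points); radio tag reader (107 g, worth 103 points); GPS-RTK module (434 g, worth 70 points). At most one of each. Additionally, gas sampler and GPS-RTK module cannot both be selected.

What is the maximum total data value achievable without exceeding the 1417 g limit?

Taking magnetometer + humidity probe + multispectral imager + gas sampler + barometric logger + radio tag reader: 1336 g used, 498 in data value.

498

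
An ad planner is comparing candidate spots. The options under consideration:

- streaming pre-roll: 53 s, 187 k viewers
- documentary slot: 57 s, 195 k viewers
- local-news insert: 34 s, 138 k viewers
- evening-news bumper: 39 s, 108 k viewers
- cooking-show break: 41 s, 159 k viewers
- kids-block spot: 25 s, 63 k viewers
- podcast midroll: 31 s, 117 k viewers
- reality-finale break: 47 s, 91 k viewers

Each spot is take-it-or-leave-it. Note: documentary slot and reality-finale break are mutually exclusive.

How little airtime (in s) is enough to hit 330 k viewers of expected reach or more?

Minimise s subject to total expected reach ≥ 330.
Taking documentary slot + local-news insert gives 333 (≥ 330) for 91 s.
No combination under 91 s hits 330.

91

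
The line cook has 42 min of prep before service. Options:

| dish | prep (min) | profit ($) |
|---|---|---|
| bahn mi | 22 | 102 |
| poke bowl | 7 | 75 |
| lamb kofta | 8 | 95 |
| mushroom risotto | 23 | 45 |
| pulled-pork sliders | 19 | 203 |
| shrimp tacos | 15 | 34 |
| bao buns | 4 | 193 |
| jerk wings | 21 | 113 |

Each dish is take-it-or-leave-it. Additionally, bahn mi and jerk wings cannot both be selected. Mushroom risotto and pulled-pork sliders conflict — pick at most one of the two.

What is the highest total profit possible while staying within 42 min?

566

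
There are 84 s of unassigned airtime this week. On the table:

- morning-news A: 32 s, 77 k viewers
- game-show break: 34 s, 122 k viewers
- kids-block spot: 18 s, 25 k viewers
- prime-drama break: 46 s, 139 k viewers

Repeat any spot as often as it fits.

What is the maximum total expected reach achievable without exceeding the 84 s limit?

Density check — game-show break 3.59, prime-drama break 3.02, morning-news A 2.41, kids-block spot 1.39 are the best per s.
Taking the top-ratio spots first gives 2×game-show break for 244 (68 s).
Replace game-show break with prime-drama break: the trade gains 17 net, giving 261 at 80 s.
No other feasible combination exceeds 261.

261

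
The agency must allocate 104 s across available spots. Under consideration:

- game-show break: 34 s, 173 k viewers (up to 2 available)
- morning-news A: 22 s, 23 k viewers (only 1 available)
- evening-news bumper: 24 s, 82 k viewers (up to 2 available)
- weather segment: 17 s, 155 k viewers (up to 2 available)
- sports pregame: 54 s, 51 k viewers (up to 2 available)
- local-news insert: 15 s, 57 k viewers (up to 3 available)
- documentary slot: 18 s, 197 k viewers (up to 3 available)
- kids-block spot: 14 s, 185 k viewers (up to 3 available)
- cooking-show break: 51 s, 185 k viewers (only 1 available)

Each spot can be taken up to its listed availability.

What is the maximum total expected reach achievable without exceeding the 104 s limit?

1146

Taking 3×documentary slot + 3×kids-block spot: 96 s used, 1146 in expected reach.
Every other selection either busts 104 s or exceeds an availability limit or fails to beat 1146.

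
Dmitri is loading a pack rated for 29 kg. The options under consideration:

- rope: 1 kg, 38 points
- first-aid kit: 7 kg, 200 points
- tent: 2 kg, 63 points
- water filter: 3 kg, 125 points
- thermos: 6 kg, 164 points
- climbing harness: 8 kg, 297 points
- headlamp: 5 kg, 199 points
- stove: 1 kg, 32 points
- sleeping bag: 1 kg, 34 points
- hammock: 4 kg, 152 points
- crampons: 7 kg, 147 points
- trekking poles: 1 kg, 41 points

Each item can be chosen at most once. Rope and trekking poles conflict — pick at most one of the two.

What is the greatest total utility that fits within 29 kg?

1048

First-aid kit + water filter + climbing harness + headlamp + sleeping bag + hammock + trekking poles uses 29 of the 29 kg and totals 1048.
No other feasible combination exceeds 1048.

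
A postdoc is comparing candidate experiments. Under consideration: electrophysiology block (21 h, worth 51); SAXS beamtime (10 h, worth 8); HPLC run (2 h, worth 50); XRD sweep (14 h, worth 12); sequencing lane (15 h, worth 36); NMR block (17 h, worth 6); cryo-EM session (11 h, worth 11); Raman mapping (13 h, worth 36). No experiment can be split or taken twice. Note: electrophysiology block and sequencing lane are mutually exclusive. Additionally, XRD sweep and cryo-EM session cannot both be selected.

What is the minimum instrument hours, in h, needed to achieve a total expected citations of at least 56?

12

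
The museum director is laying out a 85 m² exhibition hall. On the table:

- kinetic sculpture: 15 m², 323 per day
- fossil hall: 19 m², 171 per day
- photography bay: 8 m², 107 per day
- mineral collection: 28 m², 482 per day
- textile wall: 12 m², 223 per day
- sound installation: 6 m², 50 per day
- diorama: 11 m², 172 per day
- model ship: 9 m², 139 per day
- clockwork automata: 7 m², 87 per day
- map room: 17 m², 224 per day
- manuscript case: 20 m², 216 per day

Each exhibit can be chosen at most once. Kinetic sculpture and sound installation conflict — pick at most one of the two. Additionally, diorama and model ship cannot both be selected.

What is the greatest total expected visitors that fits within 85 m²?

1424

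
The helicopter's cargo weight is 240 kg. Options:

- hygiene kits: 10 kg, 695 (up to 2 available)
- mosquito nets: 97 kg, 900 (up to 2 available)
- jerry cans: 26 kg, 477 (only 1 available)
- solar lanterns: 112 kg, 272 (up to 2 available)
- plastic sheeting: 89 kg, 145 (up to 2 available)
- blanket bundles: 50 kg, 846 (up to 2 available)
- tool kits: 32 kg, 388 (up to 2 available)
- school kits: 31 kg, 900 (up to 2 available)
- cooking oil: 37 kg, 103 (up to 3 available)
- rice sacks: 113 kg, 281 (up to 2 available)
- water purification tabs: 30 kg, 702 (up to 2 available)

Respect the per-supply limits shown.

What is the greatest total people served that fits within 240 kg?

Filling by ratio: 2×hygiene kits + jerry cans + blanket bundles + 2×school kits + 2×water purification tabs for 5917, with 22 kg left unused.
Replace water purification tabs with blanket bundles: the trade gains 144 net, giving 6061 at 238 kg.

6061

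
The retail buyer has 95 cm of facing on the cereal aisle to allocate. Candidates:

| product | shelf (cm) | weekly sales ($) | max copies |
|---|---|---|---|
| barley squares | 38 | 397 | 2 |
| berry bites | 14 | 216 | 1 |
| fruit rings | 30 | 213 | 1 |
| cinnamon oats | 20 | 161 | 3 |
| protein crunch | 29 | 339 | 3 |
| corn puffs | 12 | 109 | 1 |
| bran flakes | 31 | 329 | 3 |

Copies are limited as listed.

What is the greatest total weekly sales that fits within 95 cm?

1061

A density-first pass picks berry bites + 2×protein crunch + corn puffs — 1003 at 84 cm.
The 29 cm tied up in protein crunch is better spent on barley squares — total rises to 1061 (93 cm).
No other feasible combination exceeds 1061.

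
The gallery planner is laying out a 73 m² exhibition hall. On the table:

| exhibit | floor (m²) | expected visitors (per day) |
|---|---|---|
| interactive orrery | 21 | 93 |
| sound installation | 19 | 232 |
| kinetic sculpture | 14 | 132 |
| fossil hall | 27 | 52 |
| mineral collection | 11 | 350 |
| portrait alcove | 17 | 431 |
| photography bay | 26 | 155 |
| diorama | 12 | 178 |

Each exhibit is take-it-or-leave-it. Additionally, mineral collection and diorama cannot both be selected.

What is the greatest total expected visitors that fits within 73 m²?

1168

Best packing: sound installation + mineral collection + portrait alcove + photography bay — 73 m², 1168 total.
Every other selection either busts 73 m² or breaks a pairing rule or fails to beat 1168.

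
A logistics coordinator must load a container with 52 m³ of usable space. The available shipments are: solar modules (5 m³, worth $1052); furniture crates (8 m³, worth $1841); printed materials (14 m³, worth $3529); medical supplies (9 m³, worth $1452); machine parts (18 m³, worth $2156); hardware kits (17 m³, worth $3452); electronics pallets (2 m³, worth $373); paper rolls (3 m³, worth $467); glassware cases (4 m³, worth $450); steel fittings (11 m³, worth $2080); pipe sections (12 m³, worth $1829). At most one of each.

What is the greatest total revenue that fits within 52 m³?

11275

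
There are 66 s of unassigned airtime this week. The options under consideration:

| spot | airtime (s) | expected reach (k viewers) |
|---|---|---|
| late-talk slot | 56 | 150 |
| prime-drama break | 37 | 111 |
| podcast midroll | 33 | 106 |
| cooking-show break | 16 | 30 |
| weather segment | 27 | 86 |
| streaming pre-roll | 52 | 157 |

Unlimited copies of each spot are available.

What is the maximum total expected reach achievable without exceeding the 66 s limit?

212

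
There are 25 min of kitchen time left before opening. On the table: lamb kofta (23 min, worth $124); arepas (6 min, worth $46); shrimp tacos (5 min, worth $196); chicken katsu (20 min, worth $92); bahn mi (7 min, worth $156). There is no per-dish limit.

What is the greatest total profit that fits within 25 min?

The ratio ordering already packs tightly: 5×shrimp tacos, 25 min, 980.
No other feasible combination exceeds 980.

980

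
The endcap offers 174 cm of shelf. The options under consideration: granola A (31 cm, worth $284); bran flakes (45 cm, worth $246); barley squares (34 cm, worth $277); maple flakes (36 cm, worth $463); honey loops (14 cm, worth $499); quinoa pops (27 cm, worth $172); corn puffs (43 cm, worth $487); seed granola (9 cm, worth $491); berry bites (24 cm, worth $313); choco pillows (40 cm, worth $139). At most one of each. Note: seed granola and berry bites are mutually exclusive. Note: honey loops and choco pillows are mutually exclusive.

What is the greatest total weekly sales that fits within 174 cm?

2501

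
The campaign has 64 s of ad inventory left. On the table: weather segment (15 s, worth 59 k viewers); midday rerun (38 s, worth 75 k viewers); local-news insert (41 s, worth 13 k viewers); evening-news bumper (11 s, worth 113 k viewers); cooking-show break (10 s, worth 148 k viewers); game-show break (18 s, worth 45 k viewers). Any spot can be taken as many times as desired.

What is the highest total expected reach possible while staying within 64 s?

888

By expected reach per s: cooking-show break 14.80, evening-news bumper 10.27, weather segment 3.93, game-show break 2.50 lead.
Taking 6×cooking-show break: 60 s used, 888 in expected reach.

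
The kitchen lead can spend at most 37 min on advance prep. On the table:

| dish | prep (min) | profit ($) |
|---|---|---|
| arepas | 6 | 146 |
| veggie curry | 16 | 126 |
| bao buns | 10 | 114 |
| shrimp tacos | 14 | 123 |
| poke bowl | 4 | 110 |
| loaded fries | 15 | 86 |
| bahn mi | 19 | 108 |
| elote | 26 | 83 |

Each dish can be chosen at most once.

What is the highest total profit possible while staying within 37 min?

496

By profit per min: poke bowl 27.50, arepas 24.33, bao buns 11.40, shrimp tacos 8.79 lead.
A density-first pass picks arepas + bao buns + shrimp tacos + poke bowl — 493 at 34 min.
Dropping shrimp tacos frees 14 min; slotting in veggie curry (16 min) lifts the total to 496 at 36 min.
Next best is arepas + bao buns + shrimp tacos + poke bowl at 493 (34 min) — short by 3.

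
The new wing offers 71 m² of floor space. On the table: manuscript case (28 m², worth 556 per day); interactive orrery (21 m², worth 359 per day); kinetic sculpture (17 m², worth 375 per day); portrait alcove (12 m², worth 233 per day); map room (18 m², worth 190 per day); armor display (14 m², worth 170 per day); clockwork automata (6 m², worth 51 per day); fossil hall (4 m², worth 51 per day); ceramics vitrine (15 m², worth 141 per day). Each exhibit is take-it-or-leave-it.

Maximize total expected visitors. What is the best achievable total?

Greedy by ratio would take manuscript case + kinetic sculpture + portrait alcove + clockwork automata + fossil hall: 67 m² used, total 1266.
The 18 m² tied up in portrait alcove and clockwork automata is better spent on interactive orrery — total rises to 1341 (70 m²).

1341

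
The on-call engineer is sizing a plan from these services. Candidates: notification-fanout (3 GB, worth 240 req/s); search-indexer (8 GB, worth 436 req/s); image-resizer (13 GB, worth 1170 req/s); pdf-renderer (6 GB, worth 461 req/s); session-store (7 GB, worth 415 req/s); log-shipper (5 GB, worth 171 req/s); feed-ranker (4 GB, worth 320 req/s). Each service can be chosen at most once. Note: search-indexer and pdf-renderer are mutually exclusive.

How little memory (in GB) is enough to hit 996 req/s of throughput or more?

13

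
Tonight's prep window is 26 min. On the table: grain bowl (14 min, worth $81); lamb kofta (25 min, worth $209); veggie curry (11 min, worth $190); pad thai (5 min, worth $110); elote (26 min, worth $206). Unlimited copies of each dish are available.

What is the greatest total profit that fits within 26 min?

550

By profit per min: pad thai 22.00, veggie curry 17.27, lamb kofta 8.36, elote 7.92 lead.
Best packing: 5×pad thai — 25 min, 550 total.
That's the maximum — no swap from here does better than 550.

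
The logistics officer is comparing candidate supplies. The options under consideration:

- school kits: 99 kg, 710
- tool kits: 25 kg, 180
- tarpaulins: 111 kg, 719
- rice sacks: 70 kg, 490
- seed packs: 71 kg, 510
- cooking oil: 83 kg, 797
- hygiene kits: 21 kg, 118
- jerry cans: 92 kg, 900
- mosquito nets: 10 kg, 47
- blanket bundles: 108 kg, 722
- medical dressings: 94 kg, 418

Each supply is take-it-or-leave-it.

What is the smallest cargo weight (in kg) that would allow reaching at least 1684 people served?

175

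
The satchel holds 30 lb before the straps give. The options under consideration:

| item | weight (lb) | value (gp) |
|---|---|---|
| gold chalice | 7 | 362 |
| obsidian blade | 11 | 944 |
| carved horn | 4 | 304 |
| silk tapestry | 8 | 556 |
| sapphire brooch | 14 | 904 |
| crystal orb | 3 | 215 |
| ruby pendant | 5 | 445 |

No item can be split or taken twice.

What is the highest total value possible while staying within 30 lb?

A density-first pass picks gold chalice + obsidian blade + carved horn + crystal orb + ruby pendant — 2270 at 30 lb.
Dropping gold chalice and carved horn and crystal orb frees 14 lb; slotting in sapphire brooch (14 lb) lifts the total to 2293 at 30 lb.

2293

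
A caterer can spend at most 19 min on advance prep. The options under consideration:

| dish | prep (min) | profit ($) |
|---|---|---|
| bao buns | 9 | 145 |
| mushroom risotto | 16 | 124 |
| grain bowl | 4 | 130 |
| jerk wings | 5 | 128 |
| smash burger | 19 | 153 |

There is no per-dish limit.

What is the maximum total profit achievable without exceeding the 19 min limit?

520

Ranking by ratio (profit/min): grain bowl 32.50, jerk wings 25.60, bao buns 16.11, smash burger 8.05.
Best packing: 4×grain bowl — 16 min, 520 total.
No other feasible combination exceeds 520.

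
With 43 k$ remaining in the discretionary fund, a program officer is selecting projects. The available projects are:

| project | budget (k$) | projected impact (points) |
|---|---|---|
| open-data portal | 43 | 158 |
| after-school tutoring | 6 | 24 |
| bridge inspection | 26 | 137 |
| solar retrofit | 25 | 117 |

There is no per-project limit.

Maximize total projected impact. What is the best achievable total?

By projected impact per k$: bridge inspection 5.27, solar retrofit 4.68, after-school tutoring 4.00, open-data portal 3.67 lead.
The ratio heuristic lands on 2×after-school tutoring + bridge inspection (185) but leaves 5 k$ idle.
The 26 k$ tied up in bridge inspection is better spent on after-school tutoring + solar retrofit — total rises to 189 (43 k$).
No other feasible combination exceeds 189.

189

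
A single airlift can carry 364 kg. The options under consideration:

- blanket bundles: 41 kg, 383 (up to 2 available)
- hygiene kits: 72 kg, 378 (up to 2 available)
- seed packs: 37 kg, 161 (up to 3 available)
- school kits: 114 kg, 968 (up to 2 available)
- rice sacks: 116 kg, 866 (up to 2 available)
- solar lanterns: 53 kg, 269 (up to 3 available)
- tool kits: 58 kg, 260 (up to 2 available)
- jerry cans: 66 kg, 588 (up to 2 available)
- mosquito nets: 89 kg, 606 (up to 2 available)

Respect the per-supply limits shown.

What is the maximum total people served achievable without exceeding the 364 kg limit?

3112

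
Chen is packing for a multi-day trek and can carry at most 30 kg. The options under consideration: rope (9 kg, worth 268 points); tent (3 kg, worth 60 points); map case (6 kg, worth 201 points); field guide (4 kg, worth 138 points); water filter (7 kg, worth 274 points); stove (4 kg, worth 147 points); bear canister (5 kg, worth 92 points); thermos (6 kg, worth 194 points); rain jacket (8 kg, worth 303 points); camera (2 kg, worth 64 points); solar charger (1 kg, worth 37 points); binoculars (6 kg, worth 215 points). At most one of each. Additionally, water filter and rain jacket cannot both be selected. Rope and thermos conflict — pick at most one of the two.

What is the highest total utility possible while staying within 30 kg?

Best packing: map case + field guide + water filter + stove + camera + solar charger + binoculars — 30 kg, 1076 total.

1076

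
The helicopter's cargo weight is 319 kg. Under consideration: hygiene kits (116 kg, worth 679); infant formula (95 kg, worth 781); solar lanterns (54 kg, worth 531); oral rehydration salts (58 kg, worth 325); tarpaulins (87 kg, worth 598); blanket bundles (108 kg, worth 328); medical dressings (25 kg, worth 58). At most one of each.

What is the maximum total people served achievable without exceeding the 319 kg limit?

2293

Best packing: infant formula + solar lanterns + oral rehydration salts + tarpaulins + medical dressings — 319 kg, 2293 total.
That's the maximum — no swap from here does better than 2293.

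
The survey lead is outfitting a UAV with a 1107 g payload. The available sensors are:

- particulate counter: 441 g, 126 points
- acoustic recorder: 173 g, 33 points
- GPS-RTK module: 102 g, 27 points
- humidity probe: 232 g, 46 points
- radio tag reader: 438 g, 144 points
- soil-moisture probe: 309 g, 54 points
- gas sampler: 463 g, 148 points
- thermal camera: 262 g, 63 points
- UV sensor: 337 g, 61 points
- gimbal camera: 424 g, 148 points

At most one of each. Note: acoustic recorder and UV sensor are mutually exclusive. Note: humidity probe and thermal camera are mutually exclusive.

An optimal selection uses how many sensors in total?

The maximum data value within 1107 g is 338.
humidity probe + radio tag reader + gimbal camera hits 338 at 1094 g.
All optima have 3 sensors.

3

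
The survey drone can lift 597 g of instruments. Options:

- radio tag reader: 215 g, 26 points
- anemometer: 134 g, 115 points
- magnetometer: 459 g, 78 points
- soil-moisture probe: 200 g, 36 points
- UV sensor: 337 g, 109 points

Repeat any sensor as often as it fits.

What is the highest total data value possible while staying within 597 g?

460

Ranking by ratio (data value/g): anemometer 0.86, UV sensor 0.32, soil-moisture probe 0.18.
4×anemometer uses 536 of the 597 g and totals 460.
No other feasible combination exceeds 460.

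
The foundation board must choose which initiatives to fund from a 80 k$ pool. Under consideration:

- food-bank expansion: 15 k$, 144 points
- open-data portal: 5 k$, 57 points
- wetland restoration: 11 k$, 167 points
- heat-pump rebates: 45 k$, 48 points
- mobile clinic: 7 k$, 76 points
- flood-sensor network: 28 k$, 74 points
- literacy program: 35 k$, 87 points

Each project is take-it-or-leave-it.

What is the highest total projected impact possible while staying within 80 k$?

531

Density check — wetland restoration 15.18, open-data portal 11.40, mobile clinic 10.86, food-bank expansion 9.60 are the best per k$.
Greedy by ratio would take food-bank expansion + open-data portal + wetland restoration + mobile clinic + flood-sensor network: 66 k$ used, total 518.
Dropping flood-sensor network frees 28 k$; slotting in literacy program (35 k$) lifts the total to 531 at 73 k$.
Nothing else within 80 k$ beats 531.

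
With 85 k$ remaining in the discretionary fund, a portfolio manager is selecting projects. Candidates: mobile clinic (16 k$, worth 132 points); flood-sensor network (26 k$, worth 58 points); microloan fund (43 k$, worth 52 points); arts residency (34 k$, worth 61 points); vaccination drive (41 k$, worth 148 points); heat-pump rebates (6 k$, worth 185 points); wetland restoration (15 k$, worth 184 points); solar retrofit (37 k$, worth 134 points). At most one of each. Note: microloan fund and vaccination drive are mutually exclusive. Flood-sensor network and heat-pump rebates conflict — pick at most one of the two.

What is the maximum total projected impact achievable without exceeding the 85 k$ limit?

Density check — heat-pump rebates 30.83, wetland restoration 12.27, mobile clinic 8.25, solar retrofit 3.62 are the best per k$.
A density-first pass picks mobile clinic + heat-pump rebates + wetland restoration + solar retrofit — 635 at 74 k$.
Dropping solar retrofit frees 37 k$; slotting in vaccination drive (41 k$) lifts the total to 649 at 78 k$.
The spare 7 k$ is too small for any remaining project, and no feasible exchange beats 649.

649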